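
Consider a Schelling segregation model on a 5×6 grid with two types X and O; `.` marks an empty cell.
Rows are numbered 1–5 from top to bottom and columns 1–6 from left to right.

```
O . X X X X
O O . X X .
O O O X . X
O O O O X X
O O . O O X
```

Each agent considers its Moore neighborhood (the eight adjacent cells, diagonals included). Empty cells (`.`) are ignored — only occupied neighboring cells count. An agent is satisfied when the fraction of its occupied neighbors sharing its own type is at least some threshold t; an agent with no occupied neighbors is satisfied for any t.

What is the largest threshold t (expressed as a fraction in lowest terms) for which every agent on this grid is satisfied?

(1,1)O 2/2
(1,3)X 2/3
(1,4)X 4/4
(1,5)X 4/4
(1,6)X 2/2
(2,1)O 4/4
(2,2)O 5/6
(2,4)X 5/6
(2,5)X 6/6
(3,1)O 5/5
(3,2)O 7/7
(3,3)O 5/7
(3,4)X 3/6
(3,6)X 3/3
(4,1)O 5/5
(4,2)O 7/7
(4,3)O 6/7
(4,4)O 4/6
(4,5)X 4/7
(4,6)X 3/4
(5,1)O 3/3
(5,2)O 4/4
(5,4)O 3/4
(5,5)O 2/5
(5,6)X 2/3
The smallest same-type fraction is 2/5 at (5,5), which reduces to 2/5. Any threshold above that leaves this agent unsatisfied.

2/5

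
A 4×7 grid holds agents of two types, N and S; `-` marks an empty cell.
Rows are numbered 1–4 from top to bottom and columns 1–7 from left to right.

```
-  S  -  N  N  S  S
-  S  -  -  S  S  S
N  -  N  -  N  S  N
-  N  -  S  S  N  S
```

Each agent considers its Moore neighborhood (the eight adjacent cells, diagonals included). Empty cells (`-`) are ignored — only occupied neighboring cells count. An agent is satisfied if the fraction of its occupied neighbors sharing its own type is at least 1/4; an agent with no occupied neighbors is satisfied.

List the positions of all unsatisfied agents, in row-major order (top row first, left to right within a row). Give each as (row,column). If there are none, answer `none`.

(3,5), (3,7)

(1,2)S 1/1 satisfied
(1,4)N 1/2 satisfied
(1,5)N 1/4 satisfied
(1,6)S 4/5 satisfied
(1,7)S 3/3 satisfied
(2,2)S 1/3 satisfied
(2,5)S 3/6 satisfied
(2,6)S 5/8 satisfied
(2,7)S 4/5 satisfied
(3,1)N 1/2 satisfied
(3,3)N 1/3 satisfied
(3,5)N 1/6 not
(3,6)S 5/8 satisfied
(3,7)N 1/5 not
(4,2)N 2/2 satisfied
(4,4)S 1/3 satisfied
(4,5)S 2/4 satisfied
(4,6)N 2/5 satisfied
(4,7)S 1/3 satisfied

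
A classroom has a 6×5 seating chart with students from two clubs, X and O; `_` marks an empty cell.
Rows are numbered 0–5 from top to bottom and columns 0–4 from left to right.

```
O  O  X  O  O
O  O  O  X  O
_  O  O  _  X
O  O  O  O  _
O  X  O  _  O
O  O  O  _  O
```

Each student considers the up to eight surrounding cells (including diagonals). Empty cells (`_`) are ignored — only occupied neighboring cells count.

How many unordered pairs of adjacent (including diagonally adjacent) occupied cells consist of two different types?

Scan each occupied cell's neighbors to the right and below (and the two forward diagonals) so each pair is counted once.
From row 0: 6 unlike of 17 pairs (running 6/17).
From row 1: 4 unlike of 12 pairs (running 10/29).
From row 2: 1 unlike of 8 pairs (running 11/37).
From row 3: 3 unlike of 12 pairs (running 14/49).
From row 4: 5 unlike of 10 pairs (running 19/59).
From row 5: 0 unlike of 2 pairs (running 19/61).
Total adjacent occupied pairs: 61; unlike-type pairs: 19.

19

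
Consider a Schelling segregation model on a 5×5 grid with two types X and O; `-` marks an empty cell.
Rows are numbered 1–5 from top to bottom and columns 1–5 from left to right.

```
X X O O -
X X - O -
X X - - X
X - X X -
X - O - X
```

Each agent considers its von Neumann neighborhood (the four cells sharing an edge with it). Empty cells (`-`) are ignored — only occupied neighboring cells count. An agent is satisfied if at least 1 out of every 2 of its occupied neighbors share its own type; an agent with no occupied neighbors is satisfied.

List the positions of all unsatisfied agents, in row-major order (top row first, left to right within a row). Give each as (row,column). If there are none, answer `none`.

(1,1)X 2/2 satisfied
(1,2)X 2/3 satisfied
(1,3)O 1/2 satisfied
(1,4)O 2/2 satisfied
(2,1)X 3/3 satisfied
(2,2)X 3/3 satisfied
(2,4)O 1/1 satisfied
(3,1)X 3/3 satisfied
(3,2)X 2/2 satisfied
(3,5)X 0/0 satisfied
(4,1)X 2/2 satisfied
(4,3)X 1/2 satisfied
(4,4)X 1/1 satisfied
(5,1)X 1/1 satisfied
(5,3)O 0/1 not
(5,5)X 0/0 satisfied

(5,3)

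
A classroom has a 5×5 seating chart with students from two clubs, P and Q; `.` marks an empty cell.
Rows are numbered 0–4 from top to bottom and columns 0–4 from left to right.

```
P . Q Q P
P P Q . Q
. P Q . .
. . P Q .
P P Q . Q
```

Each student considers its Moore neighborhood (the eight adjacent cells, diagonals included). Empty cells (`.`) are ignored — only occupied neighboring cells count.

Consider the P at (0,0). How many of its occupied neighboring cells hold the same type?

2

Occupied neighbors of (0,0): (1,0)=P, (1,1)=P.
Same type (P): 2 of 2.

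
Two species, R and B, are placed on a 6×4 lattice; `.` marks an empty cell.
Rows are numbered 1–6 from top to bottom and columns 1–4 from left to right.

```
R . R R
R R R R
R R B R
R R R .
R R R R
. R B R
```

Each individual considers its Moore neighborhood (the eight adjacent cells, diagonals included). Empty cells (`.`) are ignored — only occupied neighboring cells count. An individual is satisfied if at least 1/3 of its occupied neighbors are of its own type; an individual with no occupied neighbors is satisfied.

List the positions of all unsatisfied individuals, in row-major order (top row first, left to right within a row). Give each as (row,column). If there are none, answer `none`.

Row 1: (1,1)R 2/2 satisfied · (1,3)R 4/4 satisfied · (1,4)R 3/3 satisfied
Row 2: (2,1)R 4/4 satisfied · (2,2)R 6/7 satisfied · (2,3)R 6/7 satisfied · (2,4)R 4/5 satisfied
Row 3: (3,1)R 5/5 satisfied · (3,2)R 7/8 satisfied · (3,3)B 0/7 not · (3,4)R 3/4 satisfied
Row 4: (4,1)R 5/5 satisfied · (4,2)R 7/8 satisfied · (4,3)R 6/7 satisfied
Row 5: (5,1)R 4/4 satisfied · (5,2)R 6/7 satisfied · (5,3)R 6/7 satisfied · (5,4)R 3/4 satisfied
Row 6: (6,2)R 3/4 satisfied · (6,3)B 0/5 not · (6,4)R 2/3 satisfied

(3,3), (6,3)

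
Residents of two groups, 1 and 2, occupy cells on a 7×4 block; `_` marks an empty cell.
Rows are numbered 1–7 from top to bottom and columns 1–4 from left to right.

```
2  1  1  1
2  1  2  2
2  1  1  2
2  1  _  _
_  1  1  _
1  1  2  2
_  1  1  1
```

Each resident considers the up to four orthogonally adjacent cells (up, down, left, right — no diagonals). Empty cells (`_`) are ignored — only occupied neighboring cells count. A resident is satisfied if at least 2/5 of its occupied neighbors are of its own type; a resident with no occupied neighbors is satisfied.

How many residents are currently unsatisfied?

3

Row 1: (1,1)2 1/2 ok · (1,2)1 2/3 ok · (1,3)1 2/3 ok · (1,4)1 1/2 ok
Row 2: (2,1)2 2/3 ok · (2,2)1 2/4 ok · (2,3)2 1/4 unhappy · (2,4)2 2/3 ok
Row 3: (3,1)2 2/3 ok · (3,2)1 3/4 ok · (3,3)1 1/3 unhappy · (3,4)2 1/2 ok
Row 4: (4,1)2 1/2 ok · (4,2)1 2/3 ok
Row 5: (5,2)1 3/3 ok · (5,3)1 1/2 ok
Row 6: (6,1)1 1/1 ok · (6,2)1 3/4 ok · (6,3)2 1/4 unhappy · (6,4)2 1/2 ok
Row 7: (7,2)1 2/2 ok · (7,3)1 2/3 ok · (7,4)1 1/2 ok
Unsatisfied: (2,3), (3,3), (6,3) — 3 in total.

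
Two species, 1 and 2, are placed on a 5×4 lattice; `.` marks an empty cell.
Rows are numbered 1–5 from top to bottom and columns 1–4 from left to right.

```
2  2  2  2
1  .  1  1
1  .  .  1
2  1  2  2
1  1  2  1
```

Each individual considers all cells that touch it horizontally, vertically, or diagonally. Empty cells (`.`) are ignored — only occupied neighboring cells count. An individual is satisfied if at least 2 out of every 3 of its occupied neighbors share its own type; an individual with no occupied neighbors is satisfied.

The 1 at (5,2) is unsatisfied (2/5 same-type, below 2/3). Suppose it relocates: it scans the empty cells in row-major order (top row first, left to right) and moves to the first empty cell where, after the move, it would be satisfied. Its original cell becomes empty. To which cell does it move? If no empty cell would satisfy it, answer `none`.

Vacating (5,2). Empty cells in order:
  (2,2): 3/6 same-type → still unsatisfied.
  (3,2): 4/6 same-type → satisfied — stop here.

(3,2)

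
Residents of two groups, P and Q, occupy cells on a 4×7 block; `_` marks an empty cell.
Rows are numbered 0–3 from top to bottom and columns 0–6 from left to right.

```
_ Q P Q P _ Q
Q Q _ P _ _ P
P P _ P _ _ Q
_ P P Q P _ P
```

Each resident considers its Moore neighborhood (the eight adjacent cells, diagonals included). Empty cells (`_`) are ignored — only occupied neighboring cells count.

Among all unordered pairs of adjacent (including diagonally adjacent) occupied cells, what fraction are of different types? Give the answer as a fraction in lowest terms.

Scan each occupied cell's neighbors to the right and below (and the two forward diagonals) so each pair is counted once.
Row 0: Q(0,1)–P(0,2)≠ Q(0,1)–Q(1,1)= Q(0,1)–Q(1,0)= P(0,2)–Q(0,3)≠ P(0,2)–P(1,3)= P(0,2)–Q(1,1)≠ Q(0,3)–P(0,4)≠ Q(0,3)–P(1,3)≠ P(0,4)–P(1,3)= Q(0,6)–P(1,6)≠  → 6/10 unlike.
Row 1: Q(1,0)–Q(1,1)= Q(1,0)–P(2,0)≠ Q(1,0)–P(2,1)≠ Q(1,1)–P(2,1)≠ Q(1,1)–P(2,0)≠ P(1,3)–P(2,3)= P(1,6)–Q(2,6)≠  → 5/7 unlike.
Row 2: P(2,0)–P(2,1)= P(2,0)–P(3,1)= P(2,1)–P(3,1)= P(2,1)–P(3,2)= P(2,3)–Q(3,3)≠ P(2,3)–P(3,4)= P(2,3)–P(3,2)= Q(2,6)–P(3,6)≠  → 2/8 unlike.
Row 3: P(3,1)–P(3,2)= P(3,2)–Q(3,3)≠ Q(3,3)–P(3,4)≠  → 2/3 unlike.
Total adjacent occupied pairs: 28; unlike-type pairs: 15.
15/28 is already in lowest terms.

15/28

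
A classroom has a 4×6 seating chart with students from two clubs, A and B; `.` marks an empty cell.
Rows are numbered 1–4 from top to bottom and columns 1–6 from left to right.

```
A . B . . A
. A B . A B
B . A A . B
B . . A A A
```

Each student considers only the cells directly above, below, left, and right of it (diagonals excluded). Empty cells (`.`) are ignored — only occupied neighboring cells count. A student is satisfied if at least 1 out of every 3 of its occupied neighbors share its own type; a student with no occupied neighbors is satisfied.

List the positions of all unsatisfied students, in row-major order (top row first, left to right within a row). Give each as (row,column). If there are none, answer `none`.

(1,6), (2,2), (2,5)

(1,1)A 0/0 ok
(1,3)B 1/1 ok
(1,6)A 0/1 unhappy
(2,2)A 0/1 unhappy
(2,3)B 1/3 ok
(2,5)A 0/1 unhappy
(2,6)B 1/3 ok
(3,1)B 1/1 ok
(3,3)A 1/2 ok
(3,4)A 2/2 ok
(3,6)B 1/2 ok
(4,1)B 1/1 ok
(4,4)A 2/2 ok
(4,5)A 2/2 ok
(4,6)A 1/2 ok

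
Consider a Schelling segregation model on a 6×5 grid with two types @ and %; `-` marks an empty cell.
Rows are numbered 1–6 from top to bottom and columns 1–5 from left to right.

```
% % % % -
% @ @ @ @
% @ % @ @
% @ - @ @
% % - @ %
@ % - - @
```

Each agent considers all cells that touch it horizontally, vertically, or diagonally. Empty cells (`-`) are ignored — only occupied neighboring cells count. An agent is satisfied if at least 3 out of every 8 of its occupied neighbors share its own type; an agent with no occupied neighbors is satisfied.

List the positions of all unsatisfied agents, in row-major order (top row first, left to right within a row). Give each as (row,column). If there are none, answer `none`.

(1,4), (2,2), (3,3), (4,2), (5,5), (6,1)

(1,1)% 2/3 ok
(1,2)% 3/5 ok
(1,3)% 2/5 ok
(1,4)% 1/4 unhappy
(2,1)% 3/5 ok
(2,2)@ 2/8 unhappy
(2,3)@ 4/8 ok
(2,4)@ 4/7 ok
(2,5)@ 3/4 ok
(3,1)% 2/5 ok
(3,2)@ 3/7 ok
(3,3)% 0/7 unhappy
(3,4)@ 6/7 ok
(3,5)@ 5/5 ok
(4,1)% 3/5 ok
(4,2)@ 1/6 unhappy
(4,4)@ 4/6 ok
(4,5)@ 4/5 ok
(5,1)% 3/5 ok
(5,2)% 3/5 ok
(5,4)@ 3/4 ok
(5,5)% 0/4 unhappy
(6,1)@ 0/3 unhappy
(6,2)% 2/3 ok
(6,5)@ 1/2 ok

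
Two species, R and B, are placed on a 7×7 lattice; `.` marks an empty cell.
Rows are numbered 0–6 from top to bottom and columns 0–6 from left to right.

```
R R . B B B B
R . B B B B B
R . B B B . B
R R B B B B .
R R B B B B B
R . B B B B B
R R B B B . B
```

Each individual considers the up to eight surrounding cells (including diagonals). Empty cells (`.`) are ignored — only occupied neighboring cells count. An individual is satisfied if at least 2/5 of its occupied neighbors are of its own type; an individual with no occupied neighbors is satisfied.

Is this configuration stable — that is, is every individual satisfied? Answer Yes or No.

Yes

Row 0: (0,0)R 2/2 ✓ · (0,1)R 2/3 ✓ · (0,3)B 4/4 ✓ · (0,4)B 5/5 ✓ · (0,5)B 5/5 ✓ · (0,6)B 3/3 ✓
Row 1: (1,0)R 3/3 ✓ · (1,2)B 4/5 ✓ · (1,3)B 7/7 ✓ · (1,4)B 7/7 ✓ · (1,5)B 7/7 ✓ · (1,6)B 4/4 ✓
Row 2: (2,0)R 3/3 ✓ · (2,2)B 5/6 ✓ · (2,3)B 8/8 ✓ · (2,4)B 7/7 ✓ · (2,6)B 3/3 ✓
Row 3: (3,0)R 4/4 ✓ · (3,1)R 4/7 ✓ · (3,2)B 5/7 ✓ · (3,3)B 8/8 ✓ · (3,4)B 7/7 ✓ · (3,5)B 6/6 ✓
Row 4: (4,0)R 4/4 ✓ · (4,1)R 4/7 ✓ · (4,2)B 5/7 ✓ · (4,3)B 8/8 ✓ · (4,4)B 8/8 ✓ · (4,5)B 7/7 ✓ · (4,6)B 4/4 ✓
Row 5: (5,0)R 4/4 ✓ · (5,2)B 5/7 ✓ · (5,3)B 8/8 ✓ · (5,4)B 7/7 ✓ · (5,5)B 7/7 ✓ · (5,6)B 4/4 ✓
Row 6: (6,0)R 2/2 ✓ · (6,1)R 2/4 ✓ · (6,2)B 3/4 ✓ · (6,3)B 5/5 ✓ · (6,4)B 4/4 ✓ · (6,6)B 2/2 ✓
All meet the threshold, so the configuration is stable.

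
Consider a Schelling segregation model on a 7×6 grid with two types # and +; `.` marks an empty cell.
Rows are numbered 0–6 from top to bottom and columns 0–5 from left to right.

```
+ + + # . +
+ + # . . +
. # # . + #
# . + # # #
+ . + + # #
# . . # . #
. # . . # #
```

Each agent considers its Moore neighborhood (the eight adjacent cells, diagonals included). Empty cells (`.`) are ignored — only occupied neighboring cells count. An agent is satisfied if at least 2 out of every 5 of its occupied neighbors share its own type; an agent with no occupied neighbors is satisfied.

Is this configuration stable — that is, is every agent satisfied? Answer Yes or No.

No

Row 0: (0,0)+ 3/3 ✓ · (0,1)+ 4/5 ✓ · (0,2)+ 2/4 ✓ · (0,3)# 1/2 ✓ · (0,5)+ 1/1 ✓
Row 1: (1,0)+ 3/4 ✓ · (1,1)+ 4/7 ✓ · (1,2)# 3/6 ✓ · (1,5)+ 2/3 ✓
Row 2: (2,1)# 3/6 ✓ · (2,2)# 3/5 ✓ · (2,4)+ 1/5 ✗ · (2,5)# 2/4 ✓
Row 3: (3,0)# 1/2 ✓ · (3,2)+ 2/5 ✓ · (3,3)# 3/7 ✓ · (3,4)# 5/7 ✓ · (3,5)# 4/5 ✓
Row 4: (4,0)+ 0/2 ✗ · (4,2)+ 2/4 ✓ · (4,3)+ 2/6 ✗ · (4,4)# 6/7 ✓ · (4,5)# 4/4 ✓
Row 5: (5,0)# 1/2 ✓ · (5,3)# 2/4 ✓ · (5,5)# 4/4 ✓
Row 6: (6,1)# 1/1 ✓ · (6,4)# 3/3 ✓ · (6,5)# 2/2 ✓
For instance (2,4) has only 1/5 same-type neighbors, below 2/5.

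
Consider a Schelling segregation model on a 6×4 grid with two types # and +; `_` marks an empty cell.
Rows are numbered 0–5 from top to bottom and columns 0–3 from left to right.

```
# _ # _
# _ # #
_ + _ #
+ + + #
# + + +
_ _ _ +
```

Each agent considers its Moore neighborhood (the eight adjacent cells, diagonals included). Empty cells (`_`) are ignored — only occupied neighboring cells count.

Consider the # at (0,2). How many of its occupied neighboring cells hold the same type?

2

Occupied neighbors of (0,2): (1,2)=#, (1,3)=#.
Same type (#): 2 of 2.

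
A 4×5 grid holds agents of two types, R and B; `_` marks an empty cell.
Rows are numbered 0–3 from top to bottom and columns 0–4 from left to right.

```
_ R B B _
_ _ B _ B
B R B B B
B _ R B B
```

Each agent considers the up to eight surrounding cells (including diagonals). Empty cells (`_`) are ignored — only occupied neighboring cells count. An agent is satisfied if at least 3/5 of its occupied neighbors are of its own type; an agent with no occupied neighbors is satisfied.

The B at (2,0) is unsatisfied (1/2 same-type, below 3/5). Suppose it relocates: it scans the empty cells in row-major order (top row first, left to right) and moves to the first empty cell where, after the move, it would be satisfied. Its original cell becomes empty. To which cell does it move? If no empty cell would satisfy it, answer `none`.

(0,4)

Vacating (2,0). Empty cells in order:
  (0,0): 0/1 same-type → still unsatisfied.
  (0,4): 2/2 same-type → satisfied — stop here.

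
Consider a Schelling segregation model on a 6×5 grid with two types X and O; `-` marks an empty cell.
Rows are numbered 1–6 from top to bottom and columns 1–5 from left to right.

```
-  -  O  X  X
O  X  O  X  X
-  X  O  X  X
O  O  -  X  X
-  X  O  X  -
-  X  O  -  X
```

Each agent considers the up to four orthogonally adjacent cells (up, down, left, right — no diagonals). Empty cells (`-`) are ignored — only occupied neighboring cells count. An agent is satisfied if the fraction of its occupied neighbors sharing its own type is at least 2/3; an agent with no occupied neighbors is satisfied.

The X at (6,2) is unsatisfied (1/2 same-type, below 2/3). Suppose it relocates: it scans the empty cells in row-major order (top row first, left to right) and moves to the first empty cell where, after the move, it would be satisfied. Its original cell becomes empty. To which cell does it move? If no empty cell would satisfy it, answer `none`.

Vacating (6,2). Empty cells in order:
  (1,1): 0/1 same-type → still unsatisfied.
  (1,2): 1/2 same-type → still unsatisfied.
  (3,1): 1/3 same-type → still unsatisfied.
  (4,3): 1/4 same-type → still unsatisfied.
  (5,1): 1/2 same-type → still unsatisfied.
  (5,5): 3/3 same-type → satisfied — stop here.

(5,5)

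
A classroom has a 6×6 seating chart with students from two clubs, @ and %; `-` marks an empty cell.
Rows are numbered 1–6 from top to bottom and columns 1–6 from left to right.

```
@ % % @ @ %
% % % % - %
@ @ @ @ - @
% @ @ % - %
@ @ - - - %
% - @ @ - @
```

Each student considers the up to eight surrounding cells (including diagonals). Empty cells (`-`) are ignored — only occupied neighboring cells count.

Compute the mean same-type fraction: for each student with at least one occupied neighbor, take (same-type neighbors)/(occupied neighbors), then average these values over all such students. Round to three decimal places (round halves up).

0.440

(1,1)@ 0/3
(1,2)% 4/5
(1,3)% 4/5
(1,4)@ 1/4
(1,5)@ 1/4
(1,6)% 1/2
(2,1)% 2/5
(2,2)% 4/8
(2,3)% 4/8
(2,4)% 2/6
(2,6)% 1/3
(3,1)@ 2/5
(3,2)@ 4/8
(3,3)@ 4/8
(3,4)@ 2/5
(3,6)@ 0/2
(4,1)% 0/5
(4,2)@ 6/7
(4,3)@ 5/6
(4,4)% 0/3
(4,6)% 1/2
(5,1)@ 2/4
(5,2)@ 4/6
(5,6)% 1/2
(6,1)% 0/2
(6,3)@ 2/2
(6,4)@ 1/1
(6,6)@ 0/1
Sum over 28 students: 0/3 + 4/5 + 4/5 + 1/4 + 1/4 + 1/2 + 2/5 + 4/8 + 4/8 + 2/6 + 1/3 + 2/5 + 4/8 + 4/8 + 2/5 + 0/2 + 0/5 + 6/7 + 5/6 + 0/3 + 1/2 + 2/4 + 4/6 + 1/2 + 0/2 + 2/2 + 1/1 + 0/1 = 1294/105; mean = 1294/105 ÷ 28 = 647/1470 = 0.440136… → 0.440.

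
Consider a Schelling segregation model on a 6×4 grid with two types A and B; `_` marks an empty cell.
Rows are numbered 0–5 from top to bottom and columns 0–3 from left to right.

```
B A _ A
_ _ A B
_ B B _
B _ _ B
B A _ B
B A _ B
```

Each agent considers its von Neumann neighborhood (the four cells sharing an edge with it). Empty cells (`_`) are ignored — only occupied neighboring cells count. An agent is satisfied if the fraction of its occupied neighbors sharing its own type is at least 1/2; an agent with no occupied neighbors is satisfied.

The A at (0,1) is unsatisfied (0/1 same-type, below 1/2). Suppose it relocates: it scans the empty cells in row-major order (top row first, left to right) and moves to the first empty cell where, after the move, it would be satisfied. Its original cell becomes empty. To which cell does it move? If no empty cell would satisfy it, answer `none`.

Vacating (0,1). Empty cells in order:
  (0,2): 2/2 same-type → satisfied — stop here.

(0,2)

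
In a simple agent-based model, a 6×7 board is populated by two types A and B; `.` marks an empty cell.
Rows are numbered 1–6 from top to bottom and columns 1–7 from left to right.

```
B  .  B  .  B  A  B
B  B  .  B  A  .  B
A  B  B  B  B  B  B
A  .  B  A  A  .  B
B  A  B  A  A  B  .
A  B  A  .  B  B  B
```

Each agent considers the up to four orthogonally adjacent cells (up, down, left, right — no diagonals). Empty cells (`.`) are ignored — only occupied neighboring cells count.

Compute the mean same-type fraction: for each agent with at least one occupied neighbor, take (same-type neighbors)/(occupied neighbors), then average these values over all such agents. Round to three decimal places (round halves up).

0.535

Row 1: (1,1)B 1/1 · (1,3)B — no occupied neighbors · (1,5)B 0/2 · (1,6)A 0/2 · (1,7)B 1/2
Row 2: (2,1)B 2/3 · (2,2)B 2/2 · (2,4)B 1/2 · (2,5)A 0/3 · (2,7)B 2/2
Row 3: (3,1)A 1/3 · (3,2)B 2/3 · (3,3)B 3/3 · (3,4)B 3/4 · (3,5)B 2/4 · (3,6)B 2/2 · (3,7)B 3/3
Row 4: (4,1)A 1/2 · (4,3)B 2/3 · (4,4)A 2/4 · (4,5)A 2/3 · (4,7)B 1/1
Row 5: (5,1)B 0/3 · (5,2)A 0/3 · (5,3)B 1/4 · (5,4)A 2/3 · (5,5)A 2/4 · (5,6)B 1/2
Row 6: (6,1)A 0/2 · (6,2)B 0/3 · (6,3)A 0/2 · (6,5)B 1/2 · (6,6)B 3/3 · (6,7)B 1/1
Sum over 33 agents: 1/1 + 0/2 + 0/2 + 1/2 + 2/3 + 2/2 + 1/2 + 0/3 + 2/2 + 1/3 + 2/3 + 3/3 + 3/4 + 2/4 + 2/2 + 3/3 + 1/2 + 2/3 + 2/4 + 2/3 + 1/1 + 0/3 + 0/3 + 1/4 + 2/3 + 2/4 + 1/2 + 0/2 + 0/3 + 0/2 + 1/2 + 3/3 + 1/1 = 53/3; mean = 53/3 ÷ 33 = 53/99 = 0.535353… → 0.535.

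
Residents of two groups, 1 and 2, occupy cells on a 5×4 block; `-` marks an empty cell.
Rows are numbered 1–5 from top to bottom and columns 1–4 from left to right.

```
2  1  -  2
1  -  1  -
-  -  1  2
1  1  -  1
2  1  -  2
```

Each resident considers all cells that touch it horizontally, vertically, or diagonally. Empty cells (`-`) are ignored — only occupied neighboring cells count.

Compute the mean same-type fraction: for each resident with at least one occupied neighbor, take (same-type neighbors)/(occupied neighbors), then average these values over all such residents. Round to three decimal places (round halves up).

0.372

(1,1)2 0/2
(1,2)1 2/3
(1,4)2 0/1
(2,1)1 1/2
(2,3)1 2/4
(3,3)1 3/4
(3,4)2 0/3
(4,1)1 2/3
(4,2)1 3/4
(4,4)1 1/3
(5,1)2 0/3
(5,2)1 2/3
(5,4)2 0/1
Sum over 13 residents: 0/2 + 2/3 + 0/1 + 1/2 + 2/4 + 3/4 + 0/3 + 2/3 + 3/4 + 1/3 + 0/3 + 2/3 + 0/1 = 29/6; mean = 29/6 ÷ 13 = 29/78 = 0.371794… → 0.372.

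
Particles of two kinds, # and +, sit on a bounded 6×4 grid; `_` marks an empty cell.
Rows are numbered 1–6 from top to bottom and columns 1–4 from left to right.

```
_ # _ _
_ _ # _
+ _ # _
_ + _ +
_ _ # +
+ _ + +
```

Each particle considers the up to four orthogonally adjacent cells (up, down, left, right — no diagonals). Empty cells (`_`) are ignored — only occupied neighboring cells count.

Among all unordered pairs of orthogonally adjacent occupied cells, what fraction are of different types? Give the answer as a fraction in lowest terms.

Scan each occupied cell's neighbors to the right and below so each pair is counted once.
Row 2: #(2,3)–#(3,3)=  → 0/1 unlike.
Row 4: +(4,4)–+(5,4)=  → 0/1 unlike.
Row 5: #(5,3)–+(5,4)≠ #(5,3)–+(6,3)≠ +(5,4)–+(6,4)=  → 2/3 unlike.
Row 6: +(6,3)–+(6,4)=  → 0/1 unlike.
Total adjacent occupied pairs: 6; unlike-type pairs: 2.
2/6 reduces to 1/3.

1/3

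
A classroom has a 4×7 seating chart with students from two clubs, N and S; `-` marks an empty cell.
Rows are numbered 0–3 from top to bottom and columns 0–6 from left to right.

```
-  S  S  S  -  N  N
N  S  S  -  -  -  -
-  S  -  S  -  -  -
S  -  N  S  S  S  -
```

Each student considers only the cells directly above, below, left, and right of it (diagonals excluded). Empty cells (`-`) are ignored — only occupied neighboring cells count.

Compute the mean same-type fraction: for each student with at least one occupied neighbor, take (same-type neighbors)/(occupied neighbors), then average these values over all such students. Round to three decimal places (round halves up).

Row 0: (0,1)S 2/2 · (0,2)S 3/3 · (0,3)S 1/1 · (0,5)N 1/1 · (0,6)N 1/1
Row 1: (1,0)N 0/1 · (1,1)S 3/4 · (1,2)S 2/2
Row 2: (2,1)S 1/1 · (2,3)S 1/1
Row 3: (3,0)S — no occupied neighbors · (3,2)N 0/1 · (3,3)S 2/3 · (3,4)S 2/2 · (3,5)S 1/1
Sum over 14 students: 2/2 + 3/3 + 1/1 + 1/1 + 1/1 + 0/1 + 3/4 + 2/2 + 1/1 + 1/1 + 0/1 + 2/3 + 2/2 + 1/1 = 137/12; mean = 137/12 ÷ 14 = 137/168 = 0.815476… → 0.815.

0.815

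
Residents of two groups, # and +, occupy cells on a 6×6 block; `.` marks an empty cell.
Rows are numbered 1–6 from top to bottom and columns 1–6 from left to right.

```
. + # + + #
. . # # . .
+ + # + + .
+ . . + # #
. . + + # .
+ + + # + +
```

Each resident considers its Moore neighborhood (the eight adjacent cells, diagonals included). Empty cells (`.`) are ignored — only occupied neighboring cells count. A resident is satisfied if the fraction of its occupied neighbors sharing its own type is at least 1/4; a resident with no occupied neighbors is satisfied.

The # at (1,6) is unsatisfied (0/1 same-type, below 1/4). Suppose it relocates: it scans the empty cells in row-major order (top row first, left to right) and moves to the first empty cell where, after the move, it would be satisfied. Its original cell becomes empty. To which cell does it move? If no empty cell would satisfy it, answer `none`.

Vacating (1,6). Empty cells in order:
  (1,1): 0/1 same-type → still unsatisfied.
  (2,1): 0/3 same-type → still unsatisfied.
  (2,2): 3/6 same-type → satisfied — stop here.

(2,2)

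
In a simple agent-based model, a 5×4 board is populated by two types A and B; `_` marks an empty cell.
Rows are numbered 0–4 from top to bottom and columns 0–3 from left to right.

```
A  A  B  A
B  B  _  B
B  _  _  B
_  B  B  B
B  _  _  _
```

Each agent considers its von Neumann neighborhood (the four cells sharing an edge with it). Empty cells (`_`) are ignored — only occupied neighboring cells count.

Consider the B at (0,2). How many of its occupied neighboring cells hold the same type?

Occupied neighbors of (0,2): (0,1)=A, (0,3)=A.
Same type (B): 0 of 2.

0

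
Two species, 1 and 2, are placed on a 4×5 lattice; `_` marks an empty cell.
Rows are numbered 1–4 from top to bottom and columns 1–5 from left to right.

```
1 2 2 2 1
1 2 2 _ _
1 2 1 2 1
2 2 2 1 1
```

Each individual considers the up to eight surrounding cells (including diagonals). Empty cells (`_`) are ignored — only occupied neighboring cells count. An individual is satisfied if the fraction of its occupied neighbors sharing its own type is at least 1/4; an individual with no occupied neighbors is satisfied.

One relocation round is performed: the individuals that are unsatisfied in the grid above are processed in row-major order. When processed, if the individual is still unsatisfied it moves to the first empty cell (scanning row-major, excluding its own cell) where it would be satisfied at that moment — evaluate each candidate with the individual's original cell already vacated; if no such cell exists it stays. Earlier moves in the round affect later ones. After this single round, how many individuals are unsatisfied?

0

Initially unsatisfied (in order): (1,5), (3,1), (3,3).
  (1,5) → (2,4).
  (3,1) → (1,5).
  (3,3): now satisfied by earlier moves; stays.
Resulting grid:
1 2 2 2 1
1 2 2 1 _
_ 2 1 2 1
2 2 2 1 1
All satisfied now.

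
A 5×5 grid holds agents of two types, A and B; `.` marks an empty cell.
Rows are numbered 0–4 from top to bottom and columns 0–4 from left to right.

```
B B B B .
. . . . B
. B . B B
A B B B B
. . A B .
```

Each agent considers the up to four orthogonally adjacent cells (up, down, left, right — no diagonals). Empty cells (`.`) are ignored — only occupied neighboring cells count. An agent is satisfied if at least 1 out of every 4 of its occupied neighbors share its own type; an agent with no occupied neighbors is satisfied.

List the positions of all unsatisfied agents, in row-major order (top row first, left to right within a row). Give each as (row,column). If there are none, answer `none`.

(0,0)B 1/1 ✓
(0,1)B 2/2 ✓
(0,2)B 2/2 ✓
(0,3)B 1/1 ✓
(1,4)B 1/1 ✓
(2,1)B 1/1 ✓
(2,3)B 2/2 ✓
(2,4)B 3/3 ✓
(3,0)A 0/1 ✗
(3,1)B 2/3 ✓
(3,2)B 2/3 ✓
(3,3)B 4/4 ✓
(3,4)B 2/2 ✓
(4,2)A 0/2 ✗
(4,3)B 1/2 ✓

(3,0), (4,2)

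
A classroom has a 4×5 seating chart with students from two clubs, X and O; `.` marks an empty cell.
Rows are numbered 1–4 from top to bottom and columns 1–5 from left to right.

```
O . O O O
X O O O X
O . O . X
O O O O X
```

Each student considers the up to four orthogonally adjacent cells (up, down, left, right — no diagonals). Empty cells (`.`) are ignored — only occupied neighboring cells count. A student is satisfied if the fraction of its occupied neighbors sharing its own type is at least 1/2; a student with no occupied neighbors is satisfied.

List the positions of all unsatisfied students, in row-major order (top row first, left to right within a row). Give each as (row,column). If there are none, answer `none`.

Row 1: (1,1)O 0/1 ✗ · (1,3)O 2/2 ✓ · (1,4)O 3/3 ✓ · (1,5)O 1/2 ✓
Row 2: (2,1)X 0/3 ✗ · (2,2)O 1/2 ✓ · (2,3)O 4/4 ✓ · (2,4)O 2/3 ✓ · (2,5)X 1/3 ✗
Row 3: (3,1)O 1/2 ✓ · (3,3)O 2/2 ✓ · (3,5)X 2/2 ✓
Row 4: (4,1)O 2/2 ✓ · (4,2)O 2/2 ✓ · (4,3)O 3/3 ✓ · (4,4)O 1/2 ✓ · (4,5)X 1/2 ✓

(1,1), (2,1), (2,5)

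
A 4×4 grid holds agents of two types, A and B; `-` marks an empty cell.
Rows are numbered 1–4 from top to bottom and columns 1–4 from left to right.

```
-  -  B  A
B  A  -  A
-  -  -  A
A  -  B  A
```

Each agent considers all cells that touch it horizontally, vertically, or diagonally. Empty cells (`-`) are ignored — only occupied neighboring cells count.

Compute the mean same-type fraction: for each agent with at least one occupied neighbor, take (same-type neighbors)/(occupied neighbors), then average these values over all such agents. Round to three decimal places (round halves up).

0.292

Row 1: (1,3)B 0/3 · (1,4)A 1/2
Row 2: (2,1)B 0/1 · (2,2)A 0/2 · (2,4)A 2/3
Row 3: (3,4)A 2/3
Row 4: (4,1)A — no occupied neighbors · (4,3)B 0/2 · (4,4)A 1/2
Sum over 8 agents: 0/3 + 1/2 + 0/1 + 0/2 + 2/3 + 2/3 + 0/2 + 1/2 = 7/3; mean = 7/3 ÷ 8 = 7/24 = 0.291666… → 0.292.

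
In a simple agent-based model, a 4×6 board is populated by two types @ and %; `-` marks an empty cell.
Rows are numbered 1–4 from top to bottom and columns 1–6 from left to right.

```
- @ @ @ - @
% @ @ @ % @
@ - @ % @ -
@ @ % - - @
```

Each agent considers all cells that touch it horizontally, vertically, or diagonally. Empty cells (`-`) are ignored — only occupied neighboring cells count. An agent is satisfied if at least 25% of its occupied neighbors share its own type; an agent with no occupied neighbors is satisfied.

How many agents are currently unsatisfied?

2

Row 1: (1,2)@ 3/4 ✓ · (1,3)@ 5/5 ✓ · (1,4)@ 3/4 ✓ · (1,6)@ 1/2 ✓
Row 2: (2,1)% 0/3 ✗ · (2,2)@ 5/6 ✓ · (2,3)@ 6/7 ✓ · (2,4)@ 5/7 ✓ · (2,5)% 1/6 ✗ · (2,6)@ 2/3 ✓
Row 3: (3,1)@ 3/4 ✓ · (3,3)@ 4/6 ✓ · (3,4)% 2/6 ✓ · (3,5)@ 3/5 ✓
Row 4: (4,1)@ 2/2 ✓ · (4,2)@ 3/4 ✓ · (4,3)% 1/3 ✓ · (4,6)@ 1/1 ✓
Unsatisfied: (2,1), (2,5) — 2 in total.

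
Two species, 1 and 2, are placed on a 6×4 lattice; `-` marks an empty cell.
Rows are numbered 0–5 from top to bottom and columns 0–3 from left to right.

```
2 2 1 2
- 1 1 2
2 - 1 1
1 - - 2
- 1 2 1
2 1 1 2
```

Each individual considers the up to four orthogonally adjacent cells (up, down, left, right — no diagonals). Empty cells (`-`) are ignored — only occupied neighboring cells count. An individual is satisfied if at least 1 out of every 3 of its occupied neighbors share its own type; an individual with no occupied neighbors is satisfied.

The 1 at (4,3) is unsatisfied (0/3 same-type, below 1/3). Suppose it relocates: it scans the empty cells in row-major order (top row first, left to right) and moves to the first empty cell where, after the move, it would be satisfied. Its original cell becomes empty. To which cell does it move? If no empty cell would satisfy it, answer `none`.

(1,0)

Vacating (4,3). Empty cells in order:
  (1,0): 1/3 same-type → satisfied — stop here.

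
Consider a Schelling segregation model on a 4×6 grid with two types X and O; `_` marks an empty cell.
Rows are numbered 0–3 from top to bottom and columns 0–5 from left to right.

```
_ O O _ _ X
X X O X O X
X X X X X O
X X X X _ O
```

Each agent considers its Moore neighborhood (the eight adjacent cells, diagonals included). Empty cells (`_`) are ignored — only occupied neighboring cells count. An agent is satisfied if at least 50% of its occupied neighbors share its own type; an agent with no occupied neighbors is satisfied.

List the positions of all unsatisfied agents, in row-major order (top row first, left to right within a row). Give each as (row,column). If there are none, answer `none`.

(0,1)O 2/4 satisfied
(0,2)O 2/4 satisfied
(0,5)X 1/2 satisfied
(1,0)X 3/4 satisfied
(1,1)X 4/7 satisfied
(1,2)O 2/7 not
(1,3)X 3/6 satisfied
(1,4)O 1/6 not
(1,5)X 2/4 satisfied
(2,0)X 5/5 satisfied
(2,1)X 7/8 satisfied
(2,2)X 7/8 satisfied
(2,3)X 5/7 satisfied
(2,4)X 4/7 satisfied
(2,5)O 2/4 satisfied
(3,0)X 3/3 satisfied
(3,1)X 5/5 satisfied
(3,2)X 5/5 satisfied
(3,3)X 4/4 satisfied
(3,5)O 1/2 satisfied

(1,2), (1,4)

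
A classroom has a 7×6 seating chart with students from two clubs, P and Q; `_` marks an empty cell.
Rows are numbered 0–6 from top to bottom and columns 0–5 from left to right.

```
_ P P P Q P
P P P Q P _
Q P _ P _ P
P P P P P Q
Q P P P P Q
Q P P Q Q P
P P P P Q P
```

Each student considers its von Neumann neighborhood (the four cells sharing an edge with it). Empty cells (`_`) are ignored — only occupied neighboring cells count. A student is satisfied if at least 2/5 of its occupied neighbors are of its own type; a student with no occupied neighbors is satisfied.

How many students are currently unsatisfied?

16

(0,1)P 2/2 ok
(0,2)P 3/3 ok
(0,3)P 1/3 unhappy
(0,4)Q 0/3 unhappy
(0,5)P 0/1 unhappy
(1,0)P 1/2 ok
(1,1)P 4/4 ok
(1,2)P 2/3 ok
(1,3)Q 0/4 unhappy
(1,4)P 0/2 unhappy
(2,0)Q 0/3 unhappy
(2,1)P 2/3 ok
(2,3)P 1/2 ok
(2,5)P 0/1 unhappy
(3,0)P 1/3 unhappy
(3,1)P 4/4 ok
(3,2)P 3/3 ok
(3,3)P 4/4 ok
(3,4)P 2/3 ok
(3,5)Q 1/3 unhappy
(4,0)Q 1/3 unhappy
(4,1)P 3/4 ok
(4,2)P 4/4 ok
(4,3)P 3/4 ok
(4,4)P 2/4 ok
(4,5)Q 1/3 unhappy
(5,0)Q 1/3 unhappy
(5,1)P 3/4 ok
(5,2)P 3/4 ok
(5,3)Q 1/4 unhappy
(5,4)Q 2/4 ok
(5,5)P 1/3 unhappy
(6,0)P 1/2 ok
(6,1)P 3/3 ok
(6,2)P 3/3 ok
(6,3)P 1/3 unhappy
(6,4)Q 1/3 unhappy
(6,5)P 1/2 ok
Unsatisfied: (0,3), (0,4), (0,5), (1,3), (1,4), (2,0), (2,5), (3,0), (3,5), (4,0), (4,5), (5,0), (5,3), (5,5), (6,3), (6,4) — 16 in total.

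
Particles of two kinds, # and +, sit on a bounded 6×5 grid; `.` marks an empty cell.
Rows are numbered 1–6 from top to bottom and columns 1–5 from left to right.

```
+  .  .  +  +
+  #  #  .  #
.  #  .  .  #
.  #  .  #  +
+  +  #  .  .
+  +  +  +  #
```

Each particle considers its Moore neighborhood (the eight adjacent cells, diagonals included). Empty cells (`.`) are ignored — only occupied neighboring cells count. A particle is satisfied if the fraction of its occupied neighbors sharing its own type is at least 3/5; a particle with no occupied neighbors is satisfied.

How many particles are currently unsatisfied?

11

(1,1)+ 1/2 ✗
(1,4)+ 1/3 ✗
(1,5)+ 1/2 ✗
(2,1)+ 1/3 ✗
(2,2)# 2/4 ✗
(2,3)# 2/3 ✓
(2,5)# 1/3 ✗
(3,2)# 3/4 ✓
(3,5)# 2/3 ✓
(4,2)# 2/4 ✗
(4,4)# 2/3 ✓
(4,5)+ 0/2 ✗
(5,1)+ 3/4 ✓
(5,2)+ 4/6 ✓
(5,3)# 2/6 ✗
(6,1)+ 3/3 ✓
(6,2)+ 4/5 ✓
(6,3)+ 3/4 ✓
(6,4)+ 1/3 ✗
(6,5)# 0/1 ✗
Unsatisfied: (1,1), (1,4), (1,5), (2,1), (2,2), (2,5), (4,2), (4,5), (5,3), (6,4), (6,5) — 11 in total.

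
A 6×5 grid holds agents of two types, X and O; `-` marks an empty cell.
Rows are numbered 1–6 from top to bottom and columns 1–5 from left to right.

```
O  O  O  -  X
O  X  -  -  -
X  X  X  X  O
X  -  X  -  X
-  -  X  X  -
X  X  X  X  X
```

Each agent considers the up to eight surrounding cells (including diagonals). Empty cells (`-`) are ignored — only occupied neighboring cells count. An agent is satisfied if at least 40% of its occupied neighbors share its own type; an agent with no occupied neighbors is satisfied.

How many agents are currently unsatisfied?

Row 1: (1,1)O 2/3 satisfied · (1,2)O 3/4 satisfied · (1,3)O 1/2 satisfied · (1,5)X 0/0 satisfied
Row 2: (2,1)O 2/5 satisfied · (2,2)X 3/7 satisfied
Row 3: (3,1)X 3/4 satisfied · (3,2)X 5/6 satisfied · (3,3)X 4/4 satisfied · (3,4)X 3/4 satisfied · (3,5)O 0/2 not
Row 4: (4,1)X 2/2 satisfied · (4,3)X 5/5 satisfied · (4,5)X 2/3 satisfied
Row 5: (5,3)X 5/5 satisfied · (5,4)X 6/6 satisfied
Row 6: (6,1)X 1/1 satisfied · (6,2)X 3/3 satisfied · (6,3)X 4/4 satisfied · (6,4)X 4/4 satisfied · (6,5)X 2/2 satisfied
Unsatisfied: (3,5) — 1 in total.

1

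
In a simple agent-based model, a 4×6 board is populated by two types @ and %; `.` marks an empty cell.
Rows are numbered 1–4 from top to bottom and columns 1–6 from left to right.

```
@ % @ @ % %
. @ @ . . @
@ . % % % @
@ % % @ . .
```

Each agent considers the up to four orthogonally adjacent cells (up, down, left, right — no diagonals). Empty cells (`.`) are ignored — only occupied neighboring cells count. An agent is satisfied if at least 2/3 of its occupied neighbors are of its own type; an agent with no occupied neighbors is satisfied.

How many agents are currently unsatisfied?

(1,1)@ 0/1 ✗
(1,2)% 0/3 ✗
(1,3)@ 2/3 ✓
(1,4)@ 1/2 ✗
(1,5)% 1/2 ✗
(1,6)% 1/2 ✗
(2,2)@ 1/2 ✗
(2,3)@ 2/3 ✓
(2,6)@ 1/2 ✗
(3,1)@ 1/1 ✓
(3,3)% 2/3 ✓
(3,4)% 2/3 ✓
(3,5)% 1/2 ✗
(3,6)@ 1/2 ✗
(4,1)@ 1/2 ✗
(4,2)% 1/2 ✗
(4,3)% 2/3 ✓
(4,4)@ 0/2 ✗
Unsatisfied: (1,1), (1,2), (1,4), (1,5), (1,6), (2,2), (2,6), (3,5), (3,6), (4,1), (4,2), (4,4) — 12 in total.

12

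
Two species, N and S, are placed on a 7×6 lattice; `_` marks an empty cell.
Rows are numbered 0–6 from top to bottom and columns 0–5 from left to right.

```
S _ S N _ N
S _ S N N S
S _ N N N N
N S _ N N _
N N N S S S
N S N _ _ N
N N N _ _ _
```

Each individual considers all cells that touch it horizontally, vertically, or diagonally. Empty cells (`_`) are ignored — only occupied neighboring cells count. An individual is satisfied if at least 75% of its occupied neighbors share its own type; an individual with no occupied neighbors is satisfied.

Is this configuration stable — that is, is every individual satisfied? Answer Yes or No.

(0,0)S 1/1 ✓
(0,2)S 1/3 ✗
(0,3)N 2/4 ✗
(0,5)N 1/2 ✗
(1,0)S 2/2 ✓
(1,2)S 1/5 ✗
(1,3)N 5/7 ✗
(1,4)N 6/7 ✓
(1,5)S 0/4 ✗
(2,0)S 2/3 ✗
(2,2)N 3/5 ✗
(2,3)N 6/7 ✓
(2,4)N 6/7 ✓
(2,5)N 3/4 ✓
(3,0)N 2/4 ✗
(3,1)S 1/6 ✗
(3,3)N 5/7 ✗
(3,4)N 4/7 ✗
(4,0)N 3/5 ✗
(4,1)N 5/7 ✗
(4,2)N 3/6 ✗
(4,3)S 1/5 ✗
(4,4)S 2/5 ✗
(4,5)S 1/3 ✗
(5,0)N 4/5 ✓
(5,1)S 0/8 ✗
(5,2)N 4/6 ✗
(5,5)N 0/2 ✗
(6,0)N 2/3 ✗
(6,1)N 4/5 ✓
(6,2)N 2/3 ✗
For instance (0,2) has only 1/3 same-type neighbors, below 3/4.

No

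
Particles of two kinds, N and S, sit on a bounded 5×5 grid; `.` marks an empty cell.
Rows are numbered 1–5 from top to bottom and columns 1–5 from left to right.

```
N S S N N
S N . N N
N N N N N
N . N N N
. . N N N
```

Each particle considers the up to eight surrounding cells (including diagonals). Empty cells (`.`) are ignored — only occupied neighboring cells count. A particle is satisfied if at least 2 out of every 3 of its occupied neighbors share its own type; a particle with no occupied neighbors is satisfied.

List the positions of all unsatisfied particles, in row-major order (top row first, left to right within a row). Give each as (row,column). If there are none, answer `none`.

Row 1: (1,1)N 1/3 ✗ · (1,2)S 2/4 ✗ · (1,3)S 1/4 ✗ · (1,4)N 3/4 ✓ · (1,5)N 3/3 ✓
Row 2: (2,1)S 1/5 ✗ · (2,2)N 4/7 ✗ · (2,4)N 6/7 ✓ · (2,5)N 5/5 ✓
Row 3: (3,1)N 3/4 ✓ · (3,2)N 5/6 ✓ · (3,3)N 6/6 ✓ · (3,4)N 7/7 ✓ · (3,5)N 5/5 ✓
Row 4: (4,1)N 2/2 ✓ · (4,3)N 6/6 ✓ · (4,4)N 8/8 ✓ · (4,5)N 5/5 ✓
Row 5: (5,3)N 3/3 ✓ · (5,4)N 5/5 ✓ · (5,5)N 3/3 ✓

(1,1), (1,2), (1,3), (2,1), (2,2)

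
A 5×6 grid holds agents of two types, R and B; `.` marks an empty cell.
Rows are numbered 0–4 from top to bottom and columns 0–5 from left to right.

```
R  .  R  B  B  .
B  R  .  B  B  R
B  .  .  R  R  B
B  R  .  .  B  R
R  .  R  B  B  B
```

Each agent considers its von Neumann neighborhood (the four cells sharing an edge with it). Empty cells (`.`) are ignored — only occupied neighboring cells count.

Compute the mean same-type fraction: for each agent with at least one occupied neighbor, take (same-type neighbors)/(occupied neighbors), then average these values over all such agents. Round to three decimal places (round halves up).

0.345

(0,0)R 0/1
(0,2)R 0/1
(0,3)B 2/3
(0,4)B 2/2
(1,0)B 1/3
(1,1)R 0/1
(1,3)B 2/3
(1,4)B 2/4
(1,5)R 0/2
(2,0)B 2/2
(2,3)R 1/2
(2,4)R 1/4
(2,5)B 0/3
(3,0)B 1/3
(3,1)R 0/1
(3,4)B 1/3
(3,5)R 0/3
(4,0)R 0/1
(4,2)R 0/1
(4,3)B 1/2
(4,4)B 3/3
(4,5)B 1/2
Sum over 22 agents: 0/1 + 0/1 + 2/3 + 2/2 + 1/3 + 0/1 + 2/3 + 2/4 + 0/2 + 2/2 + 1/2 + 1/4 + 0/3 + 1/3 + 0/1 + 1/3 + 0/3 + 0/1 + 0/1 + 1/2 + 3/3 + 1/2 = 91/12; mean = 91/12 ÷ 22 = 91/264 = 0.344696… → 0.345.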